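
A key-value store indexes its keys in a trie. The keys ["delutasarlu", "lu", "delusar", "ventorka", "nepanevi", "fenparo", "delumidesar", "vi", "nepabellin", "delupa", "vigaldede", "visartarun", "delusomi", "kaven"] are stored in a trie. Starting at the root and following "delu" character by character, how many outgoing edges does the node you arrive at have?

4

Follow the path "delu" to its node, then look at its outgoing edges.
Distinct next characters after "delu": m, p, s, t.
That node has 4 child edges.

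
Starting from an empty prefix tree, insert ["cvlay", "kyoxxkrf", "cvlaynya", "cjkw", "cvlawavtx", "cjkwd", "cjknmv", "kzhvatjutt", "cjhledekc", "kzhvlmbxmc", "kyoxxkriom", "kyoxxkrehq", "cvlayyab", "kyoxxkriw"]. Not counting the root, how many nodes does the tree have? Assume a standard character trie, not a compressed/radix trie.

60

For each word, the new-node count is its length minus the longest prefix already in the trie:
  "cvlay" → 5 new (c, v, l, a, y)
  "kyoxxkrf" → 8 new (k, y, o, x, x, k, r, f)
  "cvlaynya" → prefix "cvlay" already present; 3 new (n, y, a)
  "cjkw" → prefix "c" already present; 3 new (j, k, w)
  "cvlawavtx" → prefix "cvla" already present; 5 new (w, a, v, t, x)
  "cjkwd" → prefix "cjkw" already present; 1 new (d)
  "cjknmv" → prefix "cjk" already present; 3 new (n, m, v)
  "kzhvatjutt" → prefix "k" already present; 9 new (z, h, v, a, t, j, u, t, t)
  "cjhledekc" → prefix "cj" already present; 7 new (h, l, e, d, e, k, c)
  "kzhvlmbxmc" → prefix "kzhv" already present; 6 new (l, m, b, x, m, c)
  "kyoxxkriom" → prefix "kyoxxkr" already present; 3 new (i, o, m)
  "kyoxxkrehq" → prefix "kyoxxkr" already present; 3 new (e, h, q)
  "cvlayyab" → prefix "cvlay" already present; 3 new (y, a, b)
  "kyoxxkriw" → prefix "kyoxxkri" already present; 1 new (w)
Total nodes = 5 + 8 + 3 + 3 + 5 + 1 + 3 + 9 + 7 + 6 + 3 + 3 + 3 + 1 = 60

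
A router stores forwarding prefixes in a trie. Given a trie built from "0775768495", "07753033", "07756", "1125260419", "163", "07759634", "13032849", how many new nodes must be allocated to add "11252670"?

2

"112526" is already a path in the trie; the remaining "70" must be added.
So 8 − 6 = 2 new nodes.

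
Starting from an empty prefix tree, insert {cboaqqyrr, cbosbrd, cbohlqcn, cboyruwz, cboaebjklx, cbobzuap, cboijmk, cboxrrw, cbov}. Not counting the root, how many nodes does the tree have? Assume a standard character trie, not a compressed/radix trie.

43

For each word, the new-node count is its length minus the longest prefix already in the trie:
  "cboaqqyrr" → 9 new (c, b, o, a, q, q, y, r, r)
  "cbosbrd" → prefix "cbo" already present; 4 new (s, b, r, d)
  "cbohlqcn" → prefix "cbo" already present; 5 new (h, l, q, c, n)
  "cboyruwz" → prefix "cbo" already present; 5 new (y, r, u, w, z)
  "cboaebjklx" → prefix "cboa" already present; 6 new (e, b, j, k, l, x)
  "cbobzuap" → prefix "cbo" already present; 5 new (b, z, u, a, p)
  "cboijmk" → prefix "cbo" already present; 4 new (i, j, m, k)
  "cboxrrw" → prefix "cbo" already present; 4 new (x, r, r, w)
  "cbov" → prefix "cbo" already present; 1 new (v)
Total nodes = 9 + 4 + 5 + 5 + 6 + 5 + 4 + 4 + 1 = 43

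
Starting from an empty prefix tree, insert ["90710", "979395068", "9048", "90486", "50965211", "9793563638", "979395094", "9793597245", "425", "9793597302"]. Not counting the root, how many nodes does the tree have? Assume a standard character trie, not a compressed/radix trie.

Trace insertions, counting only characters that open a new branch:
  "90710" → 5 new (9, 0, 7, 1, 0)
  "979395068" → prefix "9" already present; 8 new (7, 9, 3, 9, 5, 0, 6, 8)
  "9048" → prefix "90" already present; 2 new (4, 8)
  "90486" → prefix "9048" already present; 1 new (6)
  "50965211" → 8 new (5, 0, 9, 6, 5, 2, 1, 1)
  "9793563638" → prefix "9793" already present; 6 new (5, 6, 3, 6, 3, 8)
  "979395094" → prefix "9793950" already present; 2 new (9, 4)
  "9793597245" → prefix "97935" already present; 5 new (9, 7, 2, 4, 5)
  "425" → 3 new (4, 2, 5)
  "9793597302" → prefix "9793597" already present; 3 new (3, 0, 2)
Total nodes = 5 + 8 + 2 + 1 + 8 + 6 + 2 + 5 + 3 + 3 = 43

43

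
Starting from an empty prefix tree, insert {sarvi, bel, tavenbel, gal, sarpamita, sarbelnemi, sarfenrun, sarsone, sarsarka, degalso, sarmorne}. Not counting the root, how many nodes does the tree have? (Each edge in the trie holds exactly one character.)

For each word, the new-node count is its length minus the longest prefix already in the trie:
  "sarvi" → 5 new (s, a, r, v, i)
  "bel" → 3 new (b, e, l)
  "tavenbel" → 8 new (t, a, v, e, n, b, e, l)
  "gal" → 3 new (g, a, l)
  "sarpamita" → prefix "sar" already present; 6 new (p, a, m, i, t, a)
  "sarbelnemi" → prefix "sar" already present; 7 new (b, e, l, n, e, m, i)
  "sarfenrun" → prefix "sar" already present; 6 new (f, e, n, r, u, n)
  "sarsone" → prefix "sar" already present; 4 new (s, o, n, e)
  "sarsarka" → prefix "sars" already present; 4 new (a, r, k, a)
  "degalso" → 7 new (d, e, g, a, l, s, o)
  "sarmorne" → prefix "sar" already present; 5 new (m, o, r, n, e)
Total nodes = 5 + 3 + 8 + 3 + 6 + 7 + 6 + 4 + 4 + 7 + 5 = 58

58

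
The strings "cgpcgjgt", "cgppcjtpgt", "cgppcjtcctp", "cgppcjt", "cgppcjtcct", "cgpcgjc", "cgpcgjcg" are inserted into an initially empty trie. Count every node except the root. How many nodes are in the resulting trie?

21

Trace insertions, counting only characters that open a new branch:
  "cgpcgjgt" → 8 new (c, g, p, c, g, j, g, t)
  "cgppcjtpgt" → prefix "cgp" already present; 7 new (p, c, j, t, p, g, t)
  "cgppcjtcctp" → prefix "cgppcjt" already present; 4 new (c, c, t, p)
  "cgppcjt" → prefix "cgppcjt" already present; 0 new (none)
  "cgppcjtcct" → prefix "cgppcjtcct" already present; 0 new (none)
  "cgpcgjc" → prefix "cgpcgj" already present; 1 new (c)
  "cgpcgjcg" → prefix "cgpcgjc" already present; 1 new (g)
Total nodes = 8 + 7 + 4 + 0 + 0 + 1 + 1 = 21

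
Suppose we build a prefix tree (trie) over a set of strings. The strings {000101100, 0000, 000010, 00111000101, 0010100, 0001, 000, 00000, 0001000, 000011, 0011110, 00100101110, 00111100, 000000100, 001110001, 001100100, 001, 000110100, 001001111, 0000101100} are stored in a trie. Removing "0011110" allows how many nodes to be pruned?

After clearing the end-marker at "0011110", prune upward until reaching a node still needed by another word.
Every node on "0011110" is still needed (e.g. by "00111100"), so nothing is freed.
Nodes removed: 0

0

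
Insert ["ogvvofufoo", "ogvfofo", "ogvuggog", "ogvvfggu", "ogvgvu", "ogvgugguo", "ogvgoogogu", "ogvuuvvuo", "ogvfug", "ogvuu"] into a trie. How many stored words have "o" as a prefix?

Walk to "o"; the words in its subtree are exactly those with that prefix.
Matches: "ogvfofo", "ogvfug", "ogvgoogogu", "ogvgugguo", "ogvgvu", "ogvuggog", "ogvuu", "ogvuuvvuo", "ogvvfggu", "ogvvofufoo"
Count: 10

10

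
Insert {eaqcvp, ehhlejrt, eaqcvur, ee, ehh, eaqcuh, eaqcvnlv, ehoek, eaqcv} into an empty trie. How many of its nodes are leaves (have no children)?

7

A leaf is a node with no children — equivalently, the end of a word that is not a proper prefix of any other stored word.
Those words: "eaqcuh", "eaqcvnlv", "eaqcvp", "eaqcvur", "ee", "ehhlejrt", "ehoek"
Leaf count: 7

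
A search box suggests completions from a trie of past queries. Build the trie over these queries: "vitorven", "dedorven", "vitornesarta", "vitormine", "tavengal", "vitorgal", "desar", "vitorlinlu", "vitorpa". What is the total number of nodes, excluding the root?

Insert word by word; a character creates a node only if that edge doesn't already exist:
  "vitorven" → 8 new (v, i, t, o, r, v, e, n)
  "dedorven" → 8 new (d, e, d, o, r, v, e, n)
  "vitornesarta" → prefix "vitor" already present; 7 new (n, e, s, a, r, t, a)
  "vitormine" → prefix "vitor" already present; 4 new (m, i, n, e)
  "tavengal" → 8 new (t, a, v, e, n, g, a, l)
  "vitorgal" → prefix "vitor" already present; 3 new (g, a, l)
  "desar" → prefix "de" already present; 3 new (s, a, r)
  "vitorlinlu" → prefix "vitor" already present; 5 new (l, i, n, l, u)
  "vitorpa" → prefix "vitor" already present; 2 new (p, a)
Total nodes = 8 + 8 + 7 + 4 + 8 + 3 + 3 + 5 + 2 = 48

48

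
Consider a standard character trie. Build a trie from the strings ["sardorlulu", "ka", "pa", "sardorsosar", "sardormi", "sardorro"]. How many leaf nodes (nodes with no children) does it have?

Leaves are exactly the stored words that no other stored word extends.
Those words: "ka", "pa", "sardorlulu", "sardormi", "sardorro", "sardorsosar"
Leaf count: 6

6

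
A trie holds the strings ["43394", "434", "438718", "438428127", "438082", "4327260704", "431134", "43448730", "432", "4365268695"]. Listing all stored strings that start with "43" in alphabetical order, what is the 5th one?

Filter for "43…" and sort: "431134", "432", "4327260704", "43394", "434", "43448730", "4365268695", "438082", "438428127", "438718"
Position 5: 434

434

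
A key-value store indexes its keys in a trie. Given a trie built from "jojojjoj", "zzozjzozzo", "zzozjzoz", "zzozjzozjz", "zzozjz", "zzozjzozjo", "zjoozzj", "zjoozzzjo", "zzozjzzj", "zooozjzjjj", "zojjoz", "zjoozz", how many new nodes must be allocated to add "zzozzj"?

2

Walking "zzozzj" from the root, the first 4 characters ("zzoz") follow existing edges; "z" is the first miss.
So 6 − 4 = 2 new nodes.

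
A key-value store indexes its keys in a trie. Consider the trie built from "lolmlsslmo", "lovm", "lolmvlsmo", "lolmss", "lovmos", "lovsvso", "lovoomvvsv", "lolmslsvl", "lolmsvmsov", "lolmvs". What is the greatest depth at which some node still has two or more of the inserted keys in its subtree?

5

Equivalently: take the maximum, over all pairs, of their longest common prefix length.
e.g. "lolmslsvl" and "lolmss" share the prefix "lolms" of length 5; no pair shares a longer one.
Longest shared-prefix length: 5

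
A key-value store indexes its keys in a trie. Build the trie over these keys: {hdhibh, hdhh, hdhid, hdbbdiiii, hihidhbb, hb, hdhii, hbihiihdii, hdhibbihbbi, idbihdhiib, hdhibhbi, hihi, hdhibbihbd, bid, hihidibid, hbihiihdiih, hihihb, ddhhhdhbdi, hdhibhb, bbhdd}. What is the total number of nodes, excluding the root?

75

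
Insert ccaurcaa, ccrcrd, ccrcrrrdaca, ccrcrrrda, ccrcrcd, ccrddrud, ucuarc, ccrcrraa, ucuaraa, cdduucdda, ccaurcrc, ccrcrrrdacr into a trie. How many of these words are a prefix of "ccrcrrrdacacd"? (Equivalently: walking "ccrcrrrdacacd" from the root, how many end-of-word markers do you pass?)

2

Check each prefix of "ccrcrrrdacacd" against the stored set — each match is an end-marker on the path.
Prefixes of the query that are stored words: "ccrcrrrda", "ccrcrrrdaca"
Count: 2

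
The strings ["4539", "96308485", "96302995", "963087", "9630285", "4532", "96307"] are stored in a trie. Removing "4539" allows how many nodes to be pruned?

1

A node on "4539"'s path can go only if nothing else ends at it or branches off below it.
The suffix "9" (1 node) is used only by "4539"; the node for "453" still has the child "2", so pruning stops there.
Nodes removed: 1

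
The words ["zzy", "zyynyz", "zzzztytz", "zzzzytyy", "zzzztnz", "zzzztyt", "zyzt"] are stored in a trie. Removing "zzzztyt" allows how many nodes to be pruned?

0

A node on "zzzztyt"'s path can go only if nothing else ends at it or branches off below it.
Every node on "zzzztyt" is still needed (e.g. by "zzzztytz"), so nothing is freed.
Nodes removed: 0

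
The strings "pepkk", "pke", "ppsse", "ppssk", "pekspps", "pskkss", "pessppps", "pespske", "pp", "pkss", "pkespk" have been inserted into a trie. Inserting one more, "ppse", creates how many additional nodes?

1

Walking "ppse" from the root, the first 3 characters ("pps") follow existing edges; "e" is the first miss.
So 4 − 3 = 1 new nodes.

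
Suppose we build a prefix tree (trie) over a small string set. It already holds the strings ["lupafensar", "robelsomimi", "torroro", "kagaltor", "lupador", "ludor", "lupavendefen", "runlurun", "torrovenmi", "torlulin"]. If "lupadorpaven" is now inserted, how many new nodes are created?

5

"lupador" is already a path in the trie; the remaining "paven" must be added.
Each of the 5 remaining characters creates one node.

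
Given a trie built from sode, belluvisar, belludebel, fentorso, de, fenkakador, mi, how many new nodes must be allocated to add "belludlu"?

"bellud" is already a path in the trie; the remaining "lu" must be added.
So 8 − 6 = 2 new nodes.

2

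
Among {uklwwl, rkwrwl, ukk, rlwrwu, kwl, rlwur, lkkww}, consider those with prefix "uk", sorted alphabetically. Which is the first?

Filter for "uk…" and sort: "ukk", "uklwwl"
The 1st is ukk.

ukk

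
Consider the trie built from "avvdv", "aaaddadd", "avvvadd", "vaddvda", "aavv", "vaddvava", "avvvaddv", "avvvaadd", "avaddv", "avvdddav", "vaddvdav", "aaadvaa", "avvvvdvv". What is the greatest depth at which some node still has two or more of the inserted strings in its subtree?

The deepest shared node is where two words last agree before diverging.
e.g. "avvvadd" and "avvvaddv" share the prefix "avvvadd" of length 7; no pair shares a longer one.
Longest shared-prefix length: 7

7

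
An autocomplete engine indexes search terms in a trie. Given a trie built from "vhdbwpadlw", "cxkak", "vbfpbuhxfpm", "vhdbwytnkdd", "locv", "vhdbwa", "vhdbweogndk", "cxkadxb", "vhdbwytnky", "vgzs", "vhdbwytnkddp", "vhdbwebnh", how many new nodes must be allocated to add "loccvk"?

3

"loc" is already a path in the trie; the remaining "cvk" must be added.
Each of the 3 remaining characters creates one node.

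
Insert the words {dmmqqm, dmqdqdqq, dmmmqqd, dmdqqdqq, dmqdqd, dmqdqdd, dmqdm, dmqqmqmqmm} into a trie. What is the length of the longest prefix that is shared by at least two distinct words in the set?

The deepest shared node is where two words last agree before diverging.
e.g. "dmqdqd" and "dmqdqdd" share the prefix "dmqdqd" of length 6; no pair shares a longer one.
Longest shared-prefix length: 6

6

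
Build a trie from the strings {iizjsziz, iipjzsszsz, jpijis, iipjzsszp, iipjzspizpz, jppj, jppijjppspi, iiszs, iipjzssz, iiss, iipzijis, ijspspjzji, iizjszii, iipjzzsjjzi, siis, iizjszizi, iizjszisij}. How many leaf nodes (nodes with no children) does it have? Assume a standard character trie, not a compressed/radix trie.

Leaves are exactly the stored words that no other stored word extends.
Those words: "iipjzspizpz", "iipjzsszp", "iipjzsszsz", "iipjzzsjjzi", "iipzijis", "iiss", "iiszs", "iizjszii", "iizjszisij", "iizjszizi", "ijspspjzji", "jpijis", "jppijjppspi", "jppj", "siis"
Leaf count: 15

15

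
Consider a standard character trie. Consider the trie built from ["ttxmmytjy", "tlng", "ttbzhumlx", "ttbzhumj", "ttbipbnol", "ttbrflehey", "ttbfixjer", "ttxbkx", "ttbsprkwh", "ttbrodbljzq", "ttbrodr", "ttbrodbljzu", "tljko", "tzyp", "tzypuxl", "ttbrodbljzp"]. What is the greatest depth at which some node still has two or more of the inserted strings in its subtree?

10

Look for the deepest trie node that still has at least two words in its subtree.
e.g. "ttbrodbljzp" and "ttbrodbljzq" share the prefix "ttbrodbljz" of length 10; no pair shares a longer one.
Longest shared-prefix length: 10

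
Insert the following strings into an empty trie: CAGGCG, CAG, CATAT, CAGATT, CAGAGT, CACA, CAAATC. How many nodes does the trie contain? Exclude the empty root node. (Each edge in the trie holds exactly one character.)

20

Insert word by word; a character creates a node only if that edge doesn't already exist:
  "CAGGCG" → 6 new (C, A, G, G, C, G)
  "CAG" → prefix "CAG" already present; 0 new (none)
  "CATAT" → prefix "CA" already present; 3 new (T, A, T)
  "CAGATT" → prefix "CAG" already present; 3 new (A, T, T)
  "CAGAGT" → prefix "CAGA" already present; 2 new (G, T)
  "CACA" → prefix "CA" already present; 2 new (C, A)
  "CAAATC" → prefix "CA" already present; 4 new (A, A, T, C)
Total nodes = 6 + 0 + 3 + 3 + 2 + 2 + 4 = 20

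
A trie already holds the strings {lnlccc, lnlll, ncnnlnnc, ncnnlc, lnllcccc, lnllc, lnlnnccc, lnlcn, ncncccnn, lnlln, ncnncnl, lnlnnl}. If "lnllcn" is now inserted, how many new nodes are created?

1

The longest prefix of "lnllcn" already in the trie is "lnllc" (length 5).
New nodes needed: |"lnllcn"| − 5 = 6 − 5 = 1.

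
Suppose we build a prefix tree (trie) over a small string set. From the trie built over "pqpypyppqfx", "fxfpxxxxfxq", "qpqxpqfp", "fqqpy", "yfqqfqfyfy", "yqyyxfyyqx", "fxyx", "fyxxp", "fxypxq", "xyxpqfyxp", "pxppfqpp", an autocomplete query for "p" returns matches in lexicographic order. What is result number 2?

pxppfqpp

Filter for "p…" and sort: "pqpypyppqfx", "pxppfqpp"
The 2nd is pxppfqpp.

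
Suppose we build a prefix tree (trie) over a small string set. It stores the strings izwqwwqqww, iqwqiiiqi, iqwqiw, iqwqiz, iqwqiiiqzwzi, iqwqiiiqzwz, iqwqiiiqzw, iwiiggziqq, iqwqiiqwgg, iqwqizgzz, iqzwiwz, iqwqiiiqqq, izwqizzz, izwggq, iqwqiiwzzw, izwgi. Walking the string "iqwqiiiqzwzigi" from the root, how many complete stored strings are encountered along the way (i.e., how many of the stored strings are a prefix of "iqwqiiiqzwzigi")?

3

Walk "iqwqiiiqzwzigi" from the root; an end-of-word marker is hit whenever a stored word is a prefix of "iqwqiiiqzwzigi".
Prefixes of the query that are stored words: "iqwqiiiqzw", "iqwqiiiqzwz", "iqwqiiiqzwzi"
Count: 3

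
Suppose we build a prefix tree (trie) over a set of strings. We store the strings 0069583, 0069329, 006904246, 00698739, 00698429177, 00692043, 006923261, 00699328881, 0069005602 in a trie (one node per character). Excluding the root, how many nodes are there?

45

Trace insertions, counting only characters that open a new branch:
  "0069583" → 7 new (0, 0, 6, 9, 5, 8, 3)
  "0069329" → prefix "0069" already present; 3 new (3, 2, 9)
  "006904246" → prefix "0069" already present; 5 new (0, 4, 2, 4, 6)
  "00698739" → prefix "0069" already present; 4 new (8, 7, 3, 9)
  "00698429177" → prefix "00698" already present; 6 new (4, 2, 9, 1, 7, 7)
  "00692043" → prefix "0069" already present; 4 new (2, 0, 4, 3)
  "006923261" → prefix "00692" already present; 4 new (3, 2, 6, 1)
  "00699328881" → prefix "0069" already present; 7 new (9, 3, 2, 8, 8, 8, 1)
  "0069005602" → prefix "00690" already present; 5 new (0, 5, 6, 0, 2)
Total nodes = 7 + 3 + 5 + 4 + 6 + 4 + 4 + 7 + 5 = 45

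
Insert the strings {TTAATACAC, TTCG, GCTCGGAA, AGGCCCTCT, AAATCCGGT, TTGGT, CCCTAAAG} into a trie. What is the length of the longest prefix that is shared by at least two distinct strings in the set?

2

The deepest shared node is where two words last agree before diverging.
e.g. "TTAATACAC" and "TTCG" share the prefix "TT" of length 2; no pair shares a longer one.
Longest shared-prefix length: 2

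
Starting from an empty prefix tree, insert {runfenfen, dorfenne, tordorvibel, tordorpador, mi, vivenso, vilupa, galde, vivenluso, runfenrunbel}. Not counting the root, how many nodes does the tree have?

61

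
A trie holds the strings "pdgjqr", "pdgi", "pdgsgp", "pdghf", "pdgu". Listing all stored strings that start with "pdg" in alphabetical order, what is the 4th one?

Filter for "pdg…" and sort: "pdghf", "pdgi", "pdgjqr", "pdgsgp", "pdgu"
The 4th is pdgsgp.

pdgsgp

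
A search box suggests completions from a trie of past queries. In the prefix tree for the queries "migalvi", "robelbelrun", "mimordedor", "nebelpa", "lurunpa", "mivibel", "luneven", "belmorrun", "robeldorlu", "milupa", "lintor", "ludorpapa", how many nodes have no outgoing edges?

A leaf is a node with no children — equivalently, the end of a word that is not a proper prefix of any other stored word.
Those words: "belmorrun", "lintor", "ludorpapa", "luneven", "lurunpa", "migalvi", "milupa", "mimordedor", "mivibel", "nebelpa", "robelbelrun", "robeldorlu"
Leaf count: 12

12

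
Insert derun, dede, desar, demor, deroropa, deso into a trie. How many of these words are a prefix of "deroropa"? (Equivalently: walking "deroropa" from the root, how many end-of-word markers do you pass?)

1

Traverse "deroropa" character by character; count nodes along the way that are marked as word ends.
Prefixes of the query that are stored words: "deroropa"
Count: 1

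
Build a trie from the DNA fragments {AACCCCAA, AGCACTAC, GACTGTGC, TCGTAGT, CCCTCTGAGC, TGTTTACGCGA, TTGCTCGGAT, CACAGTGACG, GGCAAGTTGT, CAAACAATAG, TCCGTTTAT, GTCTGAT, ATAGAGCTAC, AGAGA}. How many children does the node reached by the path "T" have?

3

Walk "T" from the root, arriving at one node.
Distinct next characters after "T": C, G, T.
That node has 3 child edges.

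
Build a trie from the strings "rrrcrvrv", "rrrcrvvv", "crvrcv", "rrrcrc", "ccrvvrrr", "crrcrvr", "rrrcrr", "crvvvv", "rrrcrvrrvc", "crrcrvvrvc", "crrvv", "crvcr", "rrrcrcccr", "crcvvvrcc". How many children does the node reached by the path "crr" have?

2

Follow the path "crr" to its node, then look at its outgoing edges.
Distinct next characters after "crr": c, v.
That node has 2 child edges.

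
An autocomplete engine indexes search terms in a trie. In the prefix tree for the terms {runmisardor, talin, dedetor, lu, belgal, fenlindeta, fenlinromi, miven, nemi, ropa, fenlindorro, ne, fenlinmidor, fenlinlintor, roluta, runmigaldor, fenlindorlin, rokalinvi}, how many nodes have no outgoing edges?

17

Leaves are exactly the stored words that no other stored word extends.
Those words: "belgal", "dedetor", "fenlindeta", "fenlindorlin", "fenlindorro", "fenlinlintor", "fenlinmidor", "fenlinromi", "lu", "miven", "nemi", "rokalinvi", "roluta", "ropa", "runmigaldor", "runmisardor", "talin"
Leaf count: 17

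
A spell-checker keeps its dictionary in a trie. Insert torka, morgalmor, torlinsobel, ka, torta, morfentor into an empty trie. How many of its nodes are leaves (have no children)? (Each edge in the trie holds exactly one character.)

A leaf is a node with no children — equivalently, the end of a word that is not a proper prefix of any other stored word.
Those words: "ka", "morfentor", "morgalmor", "torka", "torlinsobel", "torta"
Leaf count: 6

6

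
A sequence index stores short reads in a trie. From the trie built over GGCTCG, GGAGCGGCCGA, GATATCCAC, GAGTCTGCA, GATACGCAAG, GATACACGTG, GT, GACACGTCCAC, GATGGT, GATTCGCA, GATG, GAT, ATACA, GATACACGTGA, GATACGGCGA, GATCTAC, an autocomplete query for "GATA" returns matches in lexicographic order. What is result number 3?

GATACGCAAG

Filter for "GATA…" and sort: "GATACACGTG", "GATACACGTGA", "GATACGCAAG", "GATACGGCGA", "GATATCCAC"
Position 3: GATACGCAAG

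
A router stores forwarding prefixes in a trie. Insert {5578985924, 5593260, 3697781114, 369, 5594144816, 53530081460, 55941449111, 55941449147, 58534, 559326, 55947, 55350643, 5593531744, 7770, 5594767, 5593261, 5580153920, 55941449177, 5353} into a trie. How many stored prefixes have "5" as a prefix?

16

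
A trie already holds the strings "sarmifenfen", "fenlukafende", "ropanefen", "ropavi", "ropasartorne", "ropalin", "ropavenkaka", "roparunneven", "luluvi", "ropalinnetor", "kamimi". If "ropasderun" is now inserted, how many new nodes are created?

5

The longest prefix of "ropasderun" already in the trie is "ropas" (length 5).
So 10 − 5 = 5 new nodes.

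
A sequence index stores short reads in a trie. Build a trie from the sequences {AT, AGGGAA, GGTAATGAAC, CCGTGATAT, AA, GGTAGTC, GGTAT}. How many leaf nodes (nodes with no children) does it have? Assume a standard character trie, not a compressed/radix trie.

7

A leaf is a node with no children — equivalently, the end of a word that is not a proper prefix of any other stored word.
Those words: "AA", "AGGGAA", "AT", "CCGTGATAT", "GGTAATGAAC", "GGTAGTC", "GGTAT"
Leaf count: 7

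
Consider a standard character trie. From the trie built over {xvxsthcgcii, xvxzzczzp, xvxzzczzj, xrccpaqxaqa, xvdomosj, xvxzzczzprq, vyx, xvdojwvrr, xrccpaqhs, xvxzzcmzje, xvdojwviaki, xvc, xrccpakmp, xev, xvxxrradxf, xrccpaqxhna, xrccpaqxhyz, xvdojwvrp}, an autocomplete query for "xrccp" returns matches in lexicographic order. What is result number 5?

Words with prefix "xrccp", in lexicographic order: "xrccpakmp", "xrccpaqhs", "xrccpaqxaqa", "xrccpaqxhna", "xrccpaqxhyz"
The 5th is xrccpaqxhyz.

xrccpaqxhyz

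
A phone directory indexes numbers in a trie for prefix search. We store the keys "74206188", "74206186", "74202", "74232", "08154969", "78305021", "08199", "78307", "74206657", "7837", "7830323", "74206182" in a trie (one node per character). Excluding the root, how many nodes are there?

38

Trace insertions, counting only characters that open a new branch:
  "74206188" → 8 new (7, 4, 2, 0, 6, 1, 8, 8)
  "74206186" → prefix "7420618" already present; 1 new (6)
  "74202" → prefix "7420" already present; 1 new (2)
  "74232" → prefix "742" already present; 2 new (3, 2)
  "08154969" → 8 new (0, 8, 1, 5, 4, 9, 6, 9)
  "78305021" → prefix "7" already present; 7 new (8, 3, 0, 5, 0, 2, 1)
  "08199" → prefix "081" already present; 2 new (9, 9)
  "78307" → prefix "7830" already present; 1 new (7)
  "74206657" → prefix "74206" already present; 3 new (6, 5, 7)
  "7837" → prefix "783" already present; 1 new (7)
  "7830323" → prefix "7830" already present; 3 new (3, 2, 3)
  "74206182" → prefix "7420618" already present; 1 new (2)
Total nodes = 8 + 1 + 1 + 2 + 8 + 7 + 2 + 1 + 3 + 1 + 3 + 1 = 38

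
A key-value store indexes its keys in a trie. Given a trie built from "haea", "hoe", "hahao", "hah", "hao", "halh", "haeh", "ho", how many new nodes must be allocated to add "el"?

2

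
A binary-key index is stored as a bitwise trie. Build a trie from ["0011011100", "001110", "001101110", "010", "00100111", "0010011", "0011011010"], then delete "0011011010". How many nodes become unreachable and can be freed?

After clearing the end-marker at "0011011010", prune upward until reaching a node still needed by another word.
The suffix "010" (3 nodes) is used only by "0011011010"; the node for "0011011" still has the child "1", so pruning stops there.
Nodes removed: 3

3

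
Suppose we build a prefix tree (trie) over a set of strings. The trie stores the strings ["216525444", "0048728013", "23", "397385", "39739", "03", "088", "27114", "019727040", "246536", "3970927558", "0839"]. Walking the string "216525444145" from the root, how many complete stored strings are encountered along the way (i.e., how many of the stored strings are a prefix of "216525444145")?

1

Walk "216525444145" from the root; an end-of-word marker is hit whenever a stored word is a prefix of "216525444145".
Prefixes of the query that are stored words: "216525444"
Count: 1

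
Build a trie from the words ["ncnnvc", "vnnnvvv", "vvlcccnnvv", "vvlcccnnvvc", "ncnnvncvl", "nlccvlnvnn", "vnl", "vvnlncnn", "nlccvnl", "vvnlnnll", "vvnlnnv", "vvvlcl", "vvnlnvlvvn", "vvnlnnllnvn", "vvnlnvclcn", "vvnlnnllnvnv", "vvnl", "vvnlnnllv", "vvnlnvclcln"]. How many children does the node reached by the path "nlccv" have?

Walk "nlccv" from the root, arriving at one node.
Distinct next characters after "nlccv": l, n.
That node has 2 child edges.

2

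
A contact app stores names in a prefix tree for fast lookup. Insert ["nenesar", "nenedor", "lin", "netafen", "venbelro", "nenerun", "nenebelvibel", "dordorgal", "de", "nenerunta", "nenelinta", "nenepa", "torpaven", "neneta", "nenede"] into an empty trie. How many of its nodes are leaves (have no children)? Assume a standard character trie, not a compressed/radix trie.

14

Leaves are exactly the stored words that no other stored word extends.
Those words: "de", "dordorgal", "lin", "nenebelvibel", "nenede", "nenedor", "nenelinta", "nenepa", "nenerunta", "nenesar", "neneta", "netafen", "torpaven", "venbelro"
Leaf count: 14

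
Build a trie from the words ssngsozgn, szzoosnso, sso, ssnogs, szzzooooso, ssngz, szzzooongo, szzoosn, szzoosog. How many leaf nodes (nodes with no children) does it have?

8

A leaf is a node with no children — equivalently, the end of a word that is not a proper prefix of any other stored word.
Those words: "ssngsozgn", "ssngz", "ssnogs", "sso", "szzoosnso", "szzoosog", "szzzooongo", "szzzooooso"
Leaf count: 8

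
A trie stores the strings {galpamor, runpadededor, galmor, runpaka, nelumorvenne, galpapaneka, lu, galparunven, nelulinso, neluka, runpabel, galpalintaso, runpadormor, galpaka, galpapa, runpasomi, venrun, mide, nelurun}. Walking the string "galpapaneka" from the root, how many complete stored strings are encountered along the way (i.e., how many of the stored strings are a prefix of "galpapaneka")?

2

Traverse "galpapaneka" character by character; count nodes along the way that are marked as word ends.
Prefixes of the query that are stored words: "galpapa", "galpapaneka"
Count: 2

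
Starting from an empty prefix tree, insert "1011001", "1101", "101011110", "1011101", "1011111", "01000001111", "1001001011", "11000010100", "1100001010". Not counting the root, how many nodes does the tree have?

48

Insert word by word; a character creates a node only if that edge doesn't already exist:
  "1011001" → 7 new (1, 0, 1, 1, 0, 0, 1)
  "1101" → prefix "1" already present; 3 new (1, 0, 1)
  "101011110" → prefix "101" already present; 6 new (0, 1, 1, 1, 1, 0)
  "1011101" → prefix "1011" already present; 3 new (1, 0, 1)
  "1011111" → prefix "10111" already present; 2 new (1, 1)
  "01000001111" → 11 new (0, 1, 0, 0, 0, 0, 0, 1, 1, 1, 1)
  "1001001011" → prefix "10" already present; 8 new (0, 1, 0, 0, 1, 0, 1, 1)
  "11000010100" → prefix "110" already present; 8 new (0, 0, 0, 1, 0, 1, 0, 0)
  "1100001010" → prefix "1100001010" already present; 0 new (none)
Total nodes = 7 + 3 + 6 + 3 + 2 + 11 + 8 + 8 + 0 = 48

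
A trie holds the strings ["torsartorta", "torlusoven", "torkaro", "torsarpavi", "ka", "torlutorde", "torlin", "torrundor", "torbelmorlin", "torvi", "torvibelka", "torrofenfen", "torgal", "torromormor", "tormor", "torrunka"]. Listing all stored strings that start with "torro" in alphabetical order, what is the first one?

DFS of the "torro" subtree visits, in order: "torrofenfen", "torromormor"
The 1st is torrofenfen.

torrofenfen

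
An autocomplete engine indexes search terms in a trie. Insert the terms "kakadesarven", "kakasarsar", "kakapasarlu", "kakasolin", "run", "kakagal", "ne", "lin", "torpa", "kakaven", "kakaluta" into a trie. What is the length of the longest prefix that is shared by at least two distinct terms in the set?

5

Equivalently: take the maximum, over all pairs, of their longest common prefix length.
e.g. "kakasarsar" and "kakasolin" share the prefix "kakas" of length 5; no pair shares a longer one.
Longest shared-prefix length: 5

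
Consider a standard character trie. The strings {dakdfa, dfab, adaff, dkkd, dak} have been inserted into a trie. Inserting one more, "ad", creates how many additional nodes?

Every character of "ad" already lies on an existing path (it is a prefix of some stored word).
No new nodes are needed: 0.

0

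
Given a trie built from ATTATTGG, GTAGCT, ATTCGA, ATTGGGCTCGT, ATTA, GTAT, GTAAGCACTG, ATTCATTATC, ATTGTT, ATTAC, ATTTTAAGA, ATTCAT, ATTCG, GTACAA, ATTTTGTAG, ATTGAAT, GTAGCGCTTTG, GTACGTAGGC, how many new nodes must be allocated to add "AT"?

0

Every character of "AT" already lies on an existing path (it is a prefix of some stored word).
No new nodes are needed: 0.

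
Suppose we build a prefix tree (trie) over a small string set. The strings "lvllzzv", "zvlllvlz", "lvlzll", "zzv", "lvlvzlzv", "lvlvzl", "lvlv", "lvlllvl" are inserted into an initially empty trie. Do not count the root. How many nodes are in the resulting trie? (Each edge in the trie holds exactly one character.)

For each word, the new-node count is its length minus the longest prefix already in the trie:
  "lvllzzv" → 7 new (l, v, l, l, z, z, v)
  "zvlllvlz" → 8 new (z, v, l, l, l, v, l, z)
  "lvlzll" → prefix "lvl" already present; 3 new (z, l, l)
  "zzv" → prefix "z" already present; 2 new (z, v)
  "lvlvzlzv" → prefix "lvl" already present; 5 new (v, z, l, z, v)
  "lvlvzl" → prefix "lvlvzl" already present; 0 new (none)
  "lvlv" → prefix "lvlv" already present; 0 new (none)
  "lvlllvl" → prefix "lvll" already present; 3 new (l, v, l)
Total nodes = 7 + 8 + 3 + 2 + 5 + 0 + 0 + 3 = 28

28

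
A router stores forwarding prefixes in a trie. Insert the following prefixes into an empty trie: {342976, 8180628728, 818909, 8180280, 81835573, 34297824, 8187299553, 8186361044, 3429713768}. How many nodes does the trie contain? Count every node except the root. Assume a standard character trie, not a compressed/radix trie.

49

For each word, the new-node count is its length minus the longest prefix already in the trie:
  "342976" → 6 new (3, 4, 2, 9, 7, 6)
  "8180628728" → 10 new (8, 1, 8, 0, 6, 2, 8, 7, 2, 8)
  "818909" → prefix "818" already present; 3 new (9, 0, 9)
  "8180280" → prefix "8180" already present; 3 new (2, 8, 0)
  "81835573" → prefix "818" already present; 5 new (3, 5, 5, 7, 3)
  "34297824" → prefix "34297" already present; 3 new (8, 2, 4)
  "8187299553" → prefix "818" already present; 7 new (7, 2, 9, 9, 5, 5, 3)
  "8186361044" → prefix "818" already present; 7 new (6, 3, 6, 1, 0, 4, 4)
  "3429713768" → prefix "34297" already present; 5 new (1, 3, 7, 6, 8)
Total nodes = 6 + 10 + 3 + 3 + 5 + 3 + 7 + 7 + 5 = 49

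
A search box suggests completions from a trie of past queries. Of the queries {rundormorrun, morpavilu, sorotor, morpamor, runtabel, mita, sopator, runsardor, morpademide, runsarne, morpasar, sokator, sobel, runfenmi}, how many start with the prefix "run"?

Traverse to the node for "run", then collect every word in that subtree.
Words under "run": rundormorrun, runfenmi, runsardor, runsarne, runtabel
Count: 5

5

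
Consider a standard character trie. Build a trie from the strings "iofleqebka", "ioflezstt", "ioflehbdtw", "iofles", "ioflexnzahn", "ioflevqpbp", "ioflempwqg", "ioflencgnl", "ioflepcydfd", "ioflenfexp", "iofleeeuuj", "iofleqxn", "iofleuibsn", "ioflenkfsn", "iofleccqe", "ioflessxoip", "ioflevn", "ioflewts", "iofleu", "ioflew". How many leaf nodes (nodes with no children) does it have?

17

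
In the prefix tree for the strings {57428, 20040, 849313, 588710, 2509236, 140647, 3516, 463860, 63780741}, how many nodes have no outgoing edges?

A leaf is a node with no children — equivalently, the end of a word that is not a proper prefix of any other stored word.
Those words: "140647", "20040", "2509236", "3516", "463860", "57428", "588710", "63780741", "849313"
Leaf count: 9

9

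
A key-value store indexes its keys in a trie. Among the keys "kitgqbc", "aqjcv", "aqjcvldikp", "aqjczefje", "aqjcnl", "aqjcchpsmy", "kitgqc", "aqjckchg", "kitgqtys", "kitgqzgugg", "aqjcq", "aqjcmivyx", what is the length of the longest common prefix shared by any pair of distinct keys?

5

Equivalently: take the maximum, over all pairs, of their longest common prefix length.
e.g. "aqjcv" and "aqjcvldikp" share the prefix "aqjcv" of length 5; no pair shares a longer one.
Longest shared-prefix length: 5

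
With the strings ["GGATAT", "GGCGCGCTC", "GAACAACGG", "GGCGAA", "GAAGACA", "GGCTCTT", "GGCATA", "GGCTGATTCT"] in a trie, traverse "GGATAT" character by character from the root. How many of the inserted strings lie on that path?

Check each prefix of "GGATAT" against the stored set — each match is an end-marker on the path.
Prefixes of the query that are stored words: "GGATAT"
Count: 1

1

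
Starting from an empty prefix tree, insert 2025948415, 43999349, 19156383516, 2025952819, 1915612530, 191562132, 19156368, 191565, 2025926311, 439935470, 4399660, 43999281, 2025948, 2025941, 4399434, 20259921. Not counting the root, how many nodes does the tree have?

69

Trace insertions, counting only characters that open a new branch:
  "2025948415" → 10 new (2, 0, 2, 5, 9, 4, 8, 4, 1, 5)
  "43999349" → 8 new (4, 3, 9, 9, 9, 3, 4, 9)
  "19156383516" → 11 new (1, 9, 1, 5, 6, 3, 8, 3, 5, 1, 6)
  "2025952819" → prefix "20259" already present; 5 new (5, 2, 8, 1, 9)
  "1915612530" → prefix "19156" already present; 5 new (1, 2, 5, 3, 0)
  "191562132" → prefix "19156" already present; 4 new (2, 1, 3, 2)
  "19156368" → prefix "191563" already present; 2 new (6, 8)
  "191565" → prefix "19156" already present; 1 new (5)
  "2025926311" → prefix "20259" already present; 5 new (2, 6, 3, 1, 1)
  "439935470" → prefix "4399" already present; 5 new (3, 5, 4, 7, 0)
  "4399660" → prefix "4399" already present; 3 new (6, 6, 0)
  "43999281" → prefix "43999" already present; 3 new (2, 8, 1)
  "2025948" → prefix "2025948" already present; 0 new (none)
  "2025941" → prefix "202594" already present; 1 new (1)
  "4399434" → prefix "4399" already present; 3 new (4, 3, 4)
  "20259921" → prefix "20259" already present; 3 new (9, 2, 1)
Total nodes = 10 + 8 + 11 + 5 + 5 + 4 + 2 + 1 + 5 + 5 + 3 + 3 + 0 + 1 + 3 + 3 = 69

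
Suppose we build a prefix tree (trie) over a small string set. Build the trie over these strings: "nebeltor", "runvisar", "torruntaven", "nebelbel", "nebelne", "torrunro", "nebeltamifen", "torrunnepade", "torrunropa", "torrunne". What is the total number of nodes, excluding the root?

Insert word by word; a character creates a node only if that edge doesn't already exist:
  "nebeltor" → 8 new (n, e, b, e, l, t, o, r)
  "runvisar" → 8 new (r, u, n, v, i, s, a, r)
  "torruntaven" → 11 new (t, o, r, r, u, n, t, a, v, e, n)
  "nebelbel" → prefix "nebel" already present; 3 new (b, e, l)
  "nebelne" → prefix "nebel" already present; 2 new (n, e)
  "torrunro" → prefix "torrun" already present; 2 new (r, o)
  "nebeltamifen" → prefix "nebelt" already present; 6 new (a, m, i, f, e, n)
  "torrunnepade" → prefix "torrun" already present; 6 new (n, e, p, a, d, e)
  "torrunropa" → prefix "torrunro" already present; 2 new (p, a)
  "torrunne" → prefix "torrunne" already present; 0 new (none)
Total nodes = 8 + 8 + 11 + 3 + 2 + 2 + 6 + 6 + 2 + 0 = 48

48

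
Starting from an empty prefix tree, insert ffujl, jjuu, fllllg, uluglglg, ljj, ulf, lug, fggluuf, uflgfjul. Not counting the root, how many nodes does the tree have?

41

Trace insertions, counting only characters that open a new branch:
  "ffujl" → 5 new (f, f, u, j, l)
  "jjuu" → 4 new (j, j, u, u)
  "fllllg" → prefix "f" already present; 5 new (l, l, l, l, g)
  "uluglglg" → 8 new (u, l, u, g, l, g, l, g)
  "ljj" → 3 new (l, j, j)
  "ulf" → prefix "ul" already present; 1 new (f)
  "lug" → prefix "l" already present; 2 new (u, g)
  "fggluuf" → prefix "f" already present; 6 new (g, g, l, u, u, f)
  "uflgfjul" → prefix "u" already present; 7 new (f, l, g, f, j, u, l)
Total nodes = 5 + 4 + 5 + 8 + 3 + 1 + 2 + 6 + 7 = 41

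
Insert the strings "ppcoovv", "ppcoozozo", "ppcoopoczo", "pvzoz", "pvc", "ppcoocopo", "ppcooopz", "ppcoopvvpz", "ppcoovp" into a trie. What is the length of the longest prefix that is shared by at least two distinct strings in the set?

6

Equivalently: take the maximum, over all pairs, of their longest common prefix length.
"ppcoopoczo" and "ppcoopvvpz" agree on "ppcoop" (6 characters) before diverging; nothing deeper is shared.
Longest shared-prefix length: 6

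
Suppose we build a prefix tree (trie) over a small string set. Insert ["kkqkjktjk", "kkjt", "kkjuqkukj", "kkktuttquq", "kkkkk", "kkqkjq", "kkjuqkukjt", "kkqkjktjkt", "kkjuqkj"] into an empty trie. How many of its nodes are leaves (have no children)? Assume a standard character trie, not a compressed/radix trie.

7

Leaves are exactly the stored words that no other stored word extends.
Those words: "kkjt", "kkjuqkj", "kkjuqkukjt", "kkkkk", "kkktuttquq", "kkqkjktjkt", "kkqkjq"
Leaf count: 7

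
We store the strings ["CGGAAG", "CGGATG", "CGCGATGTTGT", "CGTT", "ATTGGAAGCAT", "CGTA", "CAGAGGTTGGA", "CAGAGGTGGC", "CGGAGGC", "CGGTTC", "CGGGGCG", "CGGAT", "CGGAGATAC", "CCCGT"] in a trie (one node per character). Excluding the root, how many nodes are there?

62

Count nodes per top-level branch (shared prefixes stored once):
  'A'-branch (ATTGGAAGCAT): 11 nodes
  'C'-branch (CAGAGGTGGC, CAGAGGTTGGA, CCCGT, CGCGATGTTGT, CGGAAG, CGGAGATAC, CGGAGGC, CGGAT, CGGATG, CGGGGCG, CGGTTC, CGTA, CGTT): 51 nodes
Sum: 62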